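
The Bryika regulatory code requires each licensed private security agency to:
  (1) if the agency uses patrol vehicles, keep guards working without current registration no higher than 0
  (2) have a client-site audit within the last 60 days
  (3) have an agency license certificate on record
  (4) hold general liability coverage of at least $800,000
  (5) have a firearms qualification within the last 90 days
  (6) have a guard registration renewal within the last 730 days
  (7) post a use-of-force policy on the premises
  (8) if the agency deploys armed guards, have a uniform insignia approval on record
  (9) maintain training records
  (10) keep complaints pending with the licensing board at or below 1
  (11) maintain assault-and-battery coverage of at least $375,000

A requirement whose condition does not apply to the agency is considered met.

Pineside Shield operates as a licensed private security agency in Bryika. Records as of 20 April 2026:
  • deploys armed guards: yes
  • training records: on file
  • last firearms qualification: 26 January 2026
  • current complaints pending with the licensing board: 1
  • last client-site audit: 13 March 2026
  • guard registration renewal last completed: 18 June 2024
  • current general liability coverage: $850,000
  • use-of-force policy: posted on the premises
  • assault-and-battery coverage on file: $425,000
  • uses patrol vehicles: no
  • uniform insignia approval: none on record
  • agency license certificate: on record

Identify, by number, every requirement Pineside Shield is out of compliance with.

1. condition 'uses patrol vehicles' does not hold → requirement n/a → met
2. client-site audit 38 days ago vs limit 60 → met
3. agency license certificate present → met
4. general liability coverage $850,000 ≥ $800,000 → met
5. firearms qualification 84 days ago vs limit 90 → met
6. guard registration renewal 671 days ago vs limit 730 → met
7. use-of-force policy present → met
8. condition 'deploys armed guards' holds; uniform insignia approval absent → not met
9. training records present → met
10. complaints pending with the licensing board 1 ≤ 1 → met
11. assault-and-battery coverage $425,000 ≥ $375,000 → met
Not met: 8

8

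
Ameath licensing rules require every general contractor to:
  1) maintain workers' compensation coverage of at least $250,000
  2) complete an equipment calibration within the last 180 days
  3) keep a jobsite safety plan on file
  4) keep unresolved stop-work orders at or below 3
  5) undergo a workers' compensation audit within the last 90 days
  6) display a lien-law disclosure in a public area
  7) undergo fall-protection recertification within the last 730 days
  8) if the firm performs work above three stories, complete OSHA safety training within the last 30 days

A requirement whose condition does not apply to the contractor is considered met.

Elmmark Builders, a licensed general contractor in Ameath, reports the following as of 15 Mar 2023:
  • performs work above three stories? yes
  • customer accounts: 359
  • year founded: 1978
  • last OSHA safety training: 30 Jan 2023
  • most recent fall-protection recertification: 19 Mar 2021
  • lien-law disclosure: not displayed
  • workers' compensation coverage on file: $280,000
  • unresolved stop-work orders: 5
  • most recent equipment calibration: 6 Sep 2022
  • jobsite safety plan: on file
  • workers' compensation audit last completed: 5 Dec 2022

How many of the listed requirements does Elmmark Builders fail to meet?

1. workers' compensation coverage $280,000 ≥ $250,000 → met
2. equipment calibration 190 days ago vs limit 180 → not met
3. jobsite safety plan present → met
4. unresolved stop-work orders 5 > 3 → not met
5. workers' compensation audit 100 days ago vs limit 90 → not met
6. lien-law disclosure absent → not met
7. fall-protection recertification 726 days ago vs limit 730 → met
8. condition 'performs work above three stories' holds; OSHA safety training 44 days ago vs limit 30 → not met
Not met: 5 of 8

5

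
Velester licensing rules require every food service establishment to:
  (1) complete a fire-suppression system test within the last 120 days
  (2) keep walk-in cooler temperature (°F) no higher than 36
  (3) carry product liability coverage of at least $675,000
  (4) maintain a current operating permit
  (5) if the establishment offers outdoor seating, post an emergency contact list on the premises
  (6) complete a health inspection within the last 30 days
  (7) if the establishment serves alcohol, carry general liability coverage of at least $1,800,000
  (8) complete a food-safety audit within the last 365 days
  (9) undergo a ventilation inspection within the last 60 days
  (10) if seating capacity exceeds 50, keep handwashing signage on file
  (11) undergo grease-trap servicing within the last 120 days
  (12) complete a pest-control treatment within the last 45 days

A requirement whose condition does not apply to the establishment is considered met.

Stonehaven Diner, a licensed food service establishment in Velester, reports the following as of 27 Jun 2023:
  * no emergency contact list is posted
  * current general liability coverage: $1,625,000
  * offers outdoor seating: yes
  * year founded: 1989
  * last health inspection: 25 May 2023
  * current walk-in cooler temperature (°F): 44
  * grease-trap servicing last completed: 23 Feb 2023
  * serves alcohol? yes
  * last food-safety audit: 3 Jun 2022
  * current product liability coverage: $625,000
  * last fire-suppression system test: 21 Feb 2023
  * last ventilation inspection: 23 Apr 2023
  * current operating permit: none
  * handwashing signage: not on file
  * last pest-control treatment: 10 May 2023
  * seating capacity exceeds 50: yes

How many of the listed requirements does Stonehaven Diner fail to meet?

1. fire-suppression system test 126 days ago vs limit 120 → not met
2. walk-in cooler temperature (°F) 44 > 36 → not met
3. product liability coverage $625,000 < $675,000 → not met
4. current operating permit absent → not met
5. condition 'offers outdoor seating' holds; emergency contact list absent → not met
6. health inspection 33 days ago vs limit 30 → not met
7. condition 'serves alcohol' holds; general liability coverage $1,625,000 < $1,800,000 → not met
8. food-safety audit 389 days ago vs limit 365 → not met
9. ventilation inspection 65 days ago vs limit 60 → not met
10. condition 'seating capacity exceeds 50' holds; handwashing signage absent → not met
11. grease-trap servicing 124 days ago vs limit 120 → not met
12. pest-control treatment 48 days ago vs limit 45 → not met
Not met: 12 of 12

12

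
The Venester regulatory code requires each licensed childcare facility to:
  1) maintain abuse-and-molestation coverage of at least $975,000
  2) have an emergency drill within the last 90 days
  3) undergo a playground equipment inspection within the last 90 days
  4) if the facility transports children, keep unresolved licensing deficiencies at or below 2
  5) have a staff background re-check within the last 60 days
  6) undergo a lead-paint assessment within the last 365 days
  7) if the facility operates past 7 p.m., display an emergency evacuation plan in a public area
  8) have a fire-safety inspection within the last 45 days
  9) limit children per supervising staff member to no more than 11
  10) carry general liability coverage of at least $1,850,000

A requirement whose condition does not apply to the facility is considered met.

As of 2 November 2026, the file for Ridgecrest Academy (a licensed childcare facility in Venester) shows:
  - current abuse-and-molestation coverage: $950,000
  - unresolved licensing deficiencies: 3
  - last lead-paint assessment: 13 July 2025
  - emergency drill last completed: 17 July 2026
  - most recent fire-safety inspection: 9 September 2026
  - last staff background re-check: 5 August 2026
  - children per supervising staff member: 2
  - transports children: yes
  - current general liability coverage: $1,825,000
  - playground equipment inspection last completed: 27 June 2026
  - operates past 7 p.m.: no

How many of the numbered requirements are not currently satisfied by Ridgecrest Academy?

8

1. abuse-and-molestation coverage $950,000 < $975,000 → not met
2. emergency drill 108 days ago vs limit 90 → not met
3. playground equipment inspection 128 days ago vs limit 90 → not met
4. condition 'transports children' holds; unresolved licensing deficiencies 3 > 2 → not met
5. staff background re-check 89 days ago vs limit 60 → not met
6. lead-paint assessment 477 days ago vs limit 365 → not met
7. condition 'operates past 7 p.m.' does not hold → requirement n/a → met
8. fire-safety inspection 54 days ago vs limit 45 → not met
9. children per supervising staff member 2 ≤ 11 → met
10. general liability coverage $1,825,000 < $1,850,000 → not met
Not met: 8 of 10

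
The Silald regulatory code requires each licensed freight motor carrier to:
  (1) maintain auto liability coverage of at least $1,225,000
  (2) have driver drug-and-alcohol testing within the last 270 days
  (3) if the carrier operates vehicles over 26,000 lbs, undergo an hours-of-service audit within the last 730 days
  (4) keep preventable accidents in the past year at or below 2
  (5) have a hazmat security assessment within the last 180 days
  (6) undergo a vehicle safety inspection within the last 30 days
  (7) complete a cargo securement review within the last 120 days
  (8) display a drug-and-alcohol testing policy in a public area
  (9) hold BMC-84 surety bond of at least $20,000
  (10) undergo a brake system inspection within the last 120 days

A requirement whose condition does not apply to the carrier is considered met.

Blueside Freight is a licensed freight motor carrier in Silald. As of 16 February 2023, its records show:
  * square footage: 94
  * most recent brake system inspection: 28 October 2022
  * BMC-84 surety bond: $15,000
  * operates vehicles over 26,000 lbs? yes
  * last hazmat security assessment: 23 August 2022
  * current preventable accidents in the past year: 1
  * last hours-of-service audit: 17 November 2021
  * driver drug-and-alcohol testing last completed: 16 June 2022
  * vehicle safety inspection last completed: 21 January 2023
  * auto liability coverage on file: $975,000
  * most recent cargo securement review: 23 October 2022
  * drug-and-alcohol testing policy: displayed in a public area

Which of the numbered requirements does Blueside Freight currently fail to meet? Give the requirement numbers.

1, 9

1. auto liability coverage $975,000 < $1,225,000 → not met
2. driver drug-and-alcohol testing 245 days ago vs limit 270 → met
3. condition 'operates vehicles over 26,000 lbs' holds; hours-of-service audit 456 days ago vs limit 730 → met
4. preventable accidents in the past year 1 ≤ 2 → met
5. hazmat security assessment 177 days ago vs limit 180 → met
6. vehicle safety inspection 26 days ago vs limit 30 → met
7. cargo securement review 116 days ago vs limit 120 → met
8. drug-and-alcohol testing policy present → met
9. BMC-84 surety bond $15,000 < $20,000 → not met
10. brake system inspection 111 days ago vs limit 120 → met
Not met: 1, 9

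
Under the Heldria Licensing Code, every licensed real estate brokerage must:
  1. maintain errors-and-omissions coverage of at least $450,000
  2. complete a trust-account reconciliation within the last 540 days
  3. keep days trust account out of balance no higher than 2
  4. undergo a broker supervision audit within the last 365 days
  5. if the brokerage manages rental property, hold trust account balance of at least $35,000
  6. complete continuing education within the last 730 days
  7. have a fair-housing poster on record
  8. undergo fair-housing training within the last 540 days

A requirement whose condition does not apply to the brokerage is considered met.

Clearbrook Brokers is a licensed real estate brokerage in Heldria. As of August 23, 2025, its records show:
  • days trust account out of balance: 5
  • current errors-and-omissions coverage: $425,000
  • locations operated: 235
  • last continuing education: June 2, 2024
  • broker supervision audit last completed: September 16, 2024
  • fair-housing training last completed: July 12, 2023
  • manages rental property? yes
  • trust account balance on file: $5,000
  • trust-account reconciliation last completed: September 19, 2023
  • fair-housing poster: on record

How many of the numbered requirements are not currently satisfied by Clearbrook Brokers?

1. errors-and-omissions coverage $425,000 < $450,000 → not met
2. trust-account reconciliation 704 days ago vs limit 540 → not met
3. days trust account out of balance 5 > 2 → not met
4. broker supervision audit 341 days ago vs limit 365 → met
5. condition 'manages rental property' holds; trust account balance $5,000 < $35,000 → not met
6. continuing education 447 days ago vs limit 730 → met
7. fair-housing poster present → met
8. fair-housing training 773 days ago vs limit 540 → not met
Not met: 5 of 8

5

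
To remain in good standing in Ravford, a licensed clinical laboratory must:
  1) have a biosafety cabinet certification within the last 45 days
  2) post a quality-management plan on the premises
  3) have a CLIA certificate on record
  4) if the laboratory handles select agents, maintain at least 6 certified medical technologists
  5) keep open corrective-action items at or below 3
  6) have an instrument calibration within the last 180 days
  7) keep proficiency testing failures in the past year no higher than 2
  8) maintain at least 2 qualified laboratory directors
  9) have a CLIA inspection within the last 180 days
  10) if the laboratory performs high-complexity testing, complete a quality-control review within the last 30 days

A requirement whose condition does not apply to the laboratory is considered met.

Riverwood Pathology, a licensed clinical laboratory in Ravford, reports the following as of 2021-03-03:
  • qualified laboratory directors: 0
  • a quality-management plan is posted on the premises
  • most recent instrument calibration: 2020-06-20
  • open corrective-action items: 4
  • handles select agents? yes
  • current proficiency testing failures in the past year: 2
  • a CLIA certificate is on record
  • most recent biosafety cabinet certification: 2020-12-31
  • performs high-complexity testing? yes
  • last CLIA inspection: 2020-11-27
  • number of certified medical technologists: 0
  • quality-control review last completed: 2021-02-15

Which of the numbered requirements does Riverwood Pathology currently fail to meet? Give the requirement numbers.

1, 4, 5, 6, 8

1. biosafety cabinet certification 62 days ago vs limit 45 → not met
2. quality-management plan present → met
3. CLIA certificate present → met
4. condition 'handles select agents' holds; certified medical technologists 0 < 6 → not met
5. open corrective-action items 4 > 3 → not met
6. instrument calibration 256 days ago vs limit 180 → not met
7. proficiency testing failures in the past year 2 ≤ 2 → met
8. qualified laboratory directors 0 < 2 → not met
9. CLIA inspection 96 days ago vs limit 180 → met
10. condition 'performs high-complexity testing' holds; quality-control review 16 days ago vs limit 30 → met
Not met: 1, 4, 5, 6, 8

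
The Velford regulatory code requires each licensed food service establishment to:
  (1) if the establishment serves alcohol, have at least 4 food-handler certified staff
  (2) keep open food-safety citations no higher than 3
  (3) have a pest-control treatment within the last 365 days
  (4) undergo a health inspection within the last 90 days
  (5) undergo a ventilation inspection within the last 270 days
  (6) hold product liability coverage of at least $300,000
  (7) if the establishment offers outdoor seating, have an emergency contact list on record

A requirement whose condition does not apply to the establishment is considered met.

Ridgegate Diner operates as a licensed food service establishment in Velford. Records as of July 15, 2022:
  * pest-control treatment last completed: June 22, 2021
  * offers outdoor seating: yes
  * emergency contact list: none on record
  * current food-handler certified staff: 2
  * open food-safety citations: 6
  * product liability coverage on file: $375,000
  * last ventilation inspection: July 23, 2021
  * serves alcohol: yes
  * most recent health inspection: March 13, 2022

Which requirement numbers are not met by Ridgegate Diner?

1, 2, 3, 4, 5, 7

1. condition 'serves alcohol' holds; food-handler certified staff 2 < 4 → not met
2. open food-safety citations 6 > 3 → not met
3. pest-control treatment 388 days ago vs limit 365 → not met
4. health inspection 124 days ago vs limit 90 → not met
5. ventilation inspection 357 days ago vs limit 270 → not met
6. product liability coverage $375,000 ≥ $300,000 → met
7. condition 'offers outdoor seating' holds; emergency contact list absent → not met
Not met: 1, 2, 3, 4, 5, 7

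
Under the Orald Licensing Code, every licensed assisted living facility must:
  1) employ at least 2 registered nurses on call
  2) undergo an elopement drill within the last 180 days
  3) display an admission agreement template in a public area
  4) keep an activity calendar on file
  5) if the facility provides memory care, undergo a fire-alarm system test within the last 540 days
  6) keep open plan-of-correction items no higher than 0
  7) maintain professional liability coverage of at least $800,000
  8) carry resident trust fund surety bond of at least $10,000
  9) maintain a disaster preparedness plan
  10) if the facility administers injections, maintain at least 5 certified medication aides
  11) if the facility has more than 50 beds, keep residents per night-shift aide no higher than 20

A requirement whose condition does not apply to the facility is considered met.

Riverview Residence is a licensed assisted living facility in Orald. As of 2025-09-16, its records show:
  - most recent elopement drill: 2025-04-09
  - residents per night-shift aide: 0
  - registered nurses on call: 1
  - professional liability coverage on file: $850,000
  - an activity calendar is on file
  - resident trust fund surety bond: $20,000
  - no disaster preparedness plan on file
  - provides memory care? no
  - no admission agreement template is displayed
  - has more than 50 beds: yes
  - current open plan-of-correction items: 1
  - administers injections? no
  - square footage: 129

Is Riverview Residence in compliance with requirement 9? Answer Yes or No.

No

9. disaster preparedness plan absent → not met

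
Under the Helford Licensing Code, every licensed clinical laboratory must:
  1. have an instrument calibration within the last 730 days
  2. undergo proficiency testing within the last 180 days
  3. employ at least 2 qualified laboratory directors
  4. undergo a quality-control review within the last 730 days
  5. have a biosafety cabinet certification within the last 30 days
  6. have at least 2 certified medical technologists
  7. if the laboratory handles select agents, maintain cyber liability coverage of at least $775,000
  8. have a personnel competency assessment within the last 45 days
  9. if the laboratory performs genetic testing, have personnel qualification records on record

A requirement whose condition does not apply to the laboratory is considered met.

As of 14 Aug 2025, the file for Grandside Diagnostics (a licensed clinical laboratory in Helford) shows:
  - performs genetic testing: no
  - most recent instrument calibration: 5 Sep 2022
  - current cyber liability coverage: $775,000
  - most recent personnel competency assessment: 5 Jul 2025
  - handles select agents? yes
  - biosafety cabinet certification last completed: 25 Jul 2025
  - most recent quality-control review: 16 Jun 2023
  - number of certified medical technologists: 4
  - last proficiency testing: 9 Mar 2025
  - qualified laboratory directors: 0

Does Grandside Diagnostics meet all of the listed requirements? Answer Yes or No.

1. instrument calibration 1074 days ago vs limit 730 → not met
2. proficiency testing 158 days ago vs limit 180 → met
3. qualified laboratory directors 0 < 2 → not met
4. quality-control review 790 days ago vs limit 730 → not met
5. biosafety cabinet certification 20 days ago vs limit 30 → met
6. certified medical technologists 4 ≥ 2 → met
7. condition 'handles select agents' holds; cyber liability coverage $775,000 ≥ $775,000 → met
8. personnel competency assessment 40 days ago vs limit 45 → met
9. condition 'performs genetic testing' does not hold → requirement n/a → met
Not met: 1, 3, 4

No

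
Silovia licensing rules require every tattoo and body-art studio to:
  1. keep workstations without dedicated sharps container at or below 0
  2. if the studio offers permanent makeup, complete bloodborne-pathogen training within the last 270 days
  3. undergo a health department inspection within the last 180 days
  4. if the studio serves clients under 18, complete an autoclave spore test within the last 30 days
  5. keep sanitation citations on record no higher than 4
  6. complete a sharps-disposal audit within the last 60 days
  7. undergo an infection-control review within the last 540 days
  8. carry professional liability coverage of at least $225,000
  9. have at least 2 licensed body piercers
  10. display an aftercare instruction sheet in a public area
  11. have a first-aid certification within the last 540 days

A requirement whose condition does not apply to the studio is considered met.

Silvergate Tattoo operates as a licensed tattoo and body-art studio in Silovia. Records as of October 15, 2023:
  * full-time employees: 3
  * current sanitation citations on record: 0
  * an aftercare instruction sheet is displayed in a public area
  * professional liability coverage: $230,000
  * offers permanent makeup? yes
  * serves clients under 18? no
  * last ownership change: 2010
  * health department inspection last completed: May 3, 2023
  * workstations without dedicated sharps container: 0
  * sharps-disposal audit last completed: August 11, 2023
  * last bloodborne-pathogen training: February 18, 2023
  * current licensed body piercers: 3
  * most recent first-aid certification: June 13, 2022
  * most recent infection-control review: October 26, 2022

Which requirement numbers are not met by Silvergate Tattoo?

1. workstations without dedicated sharps container 0 ≤ 0 → met
2. condition 'offers permanent makeup' holds; bloodborne-pathogen training 239 days ago vs limit 270 → met
3. health department inspection 165 days ago vs limit 180 → met
4. condition 'serves clients under 18' does not hold → requirement n/a → met
5. sanitation citations on record 0 ≤ 4 → met
6. sharps-disposal audit 65 days ago vs limit 60 → not met
7. infection-control review 354 days ago vs limit 540 → met
8. professional liability coverage $230,000 ≥ $225,000 → met
9. licensed body piercers 3 ≥ 2 → met
10. aftercare instruction sheet present → met
11. first-aid certification 489 days ago vs limit 540 → met
Not met: 6

6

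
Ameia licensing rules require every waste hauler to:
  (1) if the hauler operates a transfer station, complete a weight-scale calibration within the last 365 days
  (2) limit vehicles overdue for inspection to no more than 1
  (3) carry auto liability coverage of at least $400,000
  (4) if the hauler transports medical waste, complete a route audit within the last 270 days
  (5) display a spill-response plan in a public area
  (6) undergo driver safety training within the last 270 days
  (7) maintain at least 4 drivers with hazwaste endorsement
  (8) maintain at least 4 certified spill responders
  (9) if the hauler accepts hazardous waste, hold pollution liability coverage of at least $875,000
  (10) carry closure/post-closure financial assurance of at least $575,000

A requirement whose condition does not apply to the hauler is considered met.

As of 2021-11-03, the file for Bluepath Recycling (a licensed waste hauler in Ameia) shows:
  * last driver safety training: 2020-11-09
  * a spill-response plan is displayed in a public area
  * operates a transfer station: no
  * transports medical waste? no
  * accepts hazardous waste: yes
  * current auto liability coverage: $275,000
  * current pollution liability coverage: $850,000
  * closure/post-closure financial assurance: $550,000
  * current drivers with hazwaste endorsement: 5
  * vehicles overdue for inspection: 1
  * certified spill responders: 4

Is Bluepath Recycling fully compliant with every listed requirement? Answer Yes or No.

No

1. condition 'operates a transfer station' does not hold → requirement n/a → met
2. vehicles overdue for inspection 1 ≤ 1 → met
3. auto liability coverage $275,000 < $400,000 → not met
4. condition 'transports medical waste' does not hold → requirement n/a → met
5. spill-response plan present → met
6. driver safety training 359 days ago vs limit 270 → not met
7. drivers with hazwaste endorsement 5 ≥ 4 → met
8. certified spill responders 4 ≥ 4 → met
9. condition 'accepts hazardous waste' holds; pollution liability coverage $850,000 < $875,000 → not met
10. closure/post-closure financial assurance $550,000 < $575,000 → not met
Not met: 3, 6, 9, 10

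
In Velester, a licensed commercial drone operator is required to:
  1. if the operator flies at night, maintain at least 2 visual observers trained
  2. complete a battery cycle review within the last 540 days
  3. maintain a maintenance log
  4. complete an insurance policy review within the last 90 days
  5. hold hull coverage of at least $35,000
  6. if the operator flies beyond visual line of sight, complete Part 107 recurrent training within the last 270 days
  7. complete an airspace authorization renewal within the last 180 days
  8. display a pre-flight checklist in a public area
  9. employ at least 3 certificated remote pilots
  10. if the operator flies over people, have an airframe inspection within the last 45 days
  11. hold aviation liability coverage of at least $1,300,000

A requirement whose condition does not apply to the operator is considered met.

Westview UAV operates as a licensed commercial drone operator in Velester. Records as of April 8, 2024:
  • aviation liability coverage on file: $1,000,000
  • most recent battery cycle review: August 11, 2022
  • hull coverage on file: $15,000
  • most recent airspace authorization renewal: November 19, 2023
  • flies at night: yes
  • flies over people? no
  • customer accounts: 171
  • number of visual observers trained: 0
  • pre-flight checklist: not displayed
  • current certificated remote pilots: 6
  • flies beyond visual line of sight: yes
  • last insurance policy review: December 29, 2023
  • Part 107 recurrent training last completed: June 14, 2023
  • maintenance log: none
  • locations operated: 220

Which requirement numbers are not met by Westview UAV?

1. condition 'flies at night' holds; visual observers trained 0 < 2 → not met
2. battery cycle review 606 days ago vs limit 540 → not met
3. maintenance log absent → not met
4. insurance policy review 101 days ago vs limit 90 → not met
5. hull coverage $15,000 < $35,000 → not met
6. condition 'flies beyond visual line of sight' holds; Part 107 recurrent training 299 days ago vs limit 270 → not met
7. airspace authorization renewal 141 days ago vs limit 180 → met
8. pre-flight checklist absent → not met
9. certificated remote pilots 6 ≥ 3 → met
10. condition 'flies over people' does not hold → requirement n/a → met
11. aviation liability coverage $1,000,000 < $1,300,000 → not met
Not met: 1, 2, 3, 4, 5, 6, 8, 11

1, 2, 3, 4, 5, 6, 8, 11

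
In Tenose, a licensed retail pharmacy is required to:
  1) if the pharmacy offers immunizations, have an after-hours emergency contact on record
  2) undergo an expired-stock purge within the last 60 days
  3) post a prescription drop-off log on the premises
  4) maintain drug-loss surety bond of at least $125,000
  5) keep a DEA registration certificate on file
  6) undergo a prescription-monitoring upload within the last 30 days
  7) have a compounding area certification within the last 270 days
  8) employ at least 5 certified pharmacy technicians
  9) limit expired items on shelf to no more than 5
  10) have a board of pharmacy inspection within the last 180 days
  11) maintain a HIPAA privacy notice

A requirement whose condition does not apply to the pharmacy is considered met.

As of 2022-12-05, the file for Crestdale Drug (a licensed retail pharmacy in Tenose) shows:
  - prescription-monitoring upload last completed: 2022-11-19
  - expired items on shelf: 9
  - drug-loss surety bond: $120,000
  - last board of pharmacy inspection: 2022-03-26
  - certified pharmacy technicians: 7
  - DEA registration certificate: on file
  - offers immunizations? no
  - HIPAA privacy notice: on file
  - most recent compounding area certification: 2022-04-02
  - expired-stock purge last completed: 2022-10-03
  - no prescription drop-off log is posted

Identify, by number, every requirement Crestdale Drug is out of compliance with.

1. condition 'offers immunizations' does not hold → requirement n/a → met
2. expired-stock purge 63 days ago vs limit 60 → not met
3. prescription drop-off log absent → not met
4. drug-loss surety bond $120,000 < $125,000 → not met
5. DEA registration certificate present → met
6. prescription-monitoring upload 16 days ago vs limit 30 → met
7. compounding area certification 247 days ago vs limit 270 → met
8. certified pharmacy technicians 7 ≥ 5 → met
9. expired items on shelf 9 > 5 → not met
10. board of pharmacy inspection 254 days ago vs limit 180 → not met
11. HIPAA privacy notice present → met
Not met: 2, 3, 4, 9, 10

2, 3, 4, 9, 10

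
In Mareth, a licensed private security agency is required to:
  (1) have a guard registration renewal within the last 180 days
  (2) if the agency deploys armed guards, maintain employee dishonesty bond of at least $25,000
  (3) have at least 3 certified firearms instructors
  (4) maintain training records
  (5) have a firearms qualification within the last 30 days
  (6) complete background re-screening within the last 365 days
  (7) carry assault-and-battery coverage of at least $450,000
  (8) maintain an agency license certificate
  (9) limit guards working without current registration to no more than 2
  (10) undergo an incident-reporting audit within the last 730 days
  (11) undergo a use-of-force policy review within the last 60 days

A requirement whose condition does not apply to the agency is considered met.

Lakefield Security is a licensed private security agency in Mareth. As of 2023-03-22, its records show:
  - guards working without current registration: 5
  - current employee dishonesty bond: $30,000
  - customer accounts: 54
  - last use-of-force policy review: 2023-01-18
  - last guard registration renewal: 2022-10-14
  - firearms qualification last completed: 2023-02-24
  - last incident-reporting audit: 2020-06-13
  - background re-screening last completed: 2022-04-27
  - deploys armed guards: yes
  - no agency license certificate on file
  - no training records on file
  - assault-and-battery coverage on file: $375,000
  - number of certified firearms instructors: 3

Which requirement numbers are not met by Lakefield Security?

4, 7, 8, 9, 10, 11

1. guard registration renewal 159 days ago vs limit 180 → met
2. condition 'deploys armed guards' holds; employee dishonesty bond $30,000 ≥ $25,000 → met
3. certified firearms instructors 3 ≥ 3 → met
4. training records absent → not met
5. firearms qualification 26 days ago vs limit 30 → met
6. background re-screening 329 days ago vs limit 365 → met
7. assault-and-battery coverage $375,000 < $450,000 → not met
8. agency license certificate absent → not met
9. guards working without current registration 5 > 2 → not met
10. incident-reporting audit 1012 days ago vs limit 730 → not met
11. use-of-force policy review 63 days ago vs limit 60 → not met
Not met: 4, 7, 8, 9, 10, 11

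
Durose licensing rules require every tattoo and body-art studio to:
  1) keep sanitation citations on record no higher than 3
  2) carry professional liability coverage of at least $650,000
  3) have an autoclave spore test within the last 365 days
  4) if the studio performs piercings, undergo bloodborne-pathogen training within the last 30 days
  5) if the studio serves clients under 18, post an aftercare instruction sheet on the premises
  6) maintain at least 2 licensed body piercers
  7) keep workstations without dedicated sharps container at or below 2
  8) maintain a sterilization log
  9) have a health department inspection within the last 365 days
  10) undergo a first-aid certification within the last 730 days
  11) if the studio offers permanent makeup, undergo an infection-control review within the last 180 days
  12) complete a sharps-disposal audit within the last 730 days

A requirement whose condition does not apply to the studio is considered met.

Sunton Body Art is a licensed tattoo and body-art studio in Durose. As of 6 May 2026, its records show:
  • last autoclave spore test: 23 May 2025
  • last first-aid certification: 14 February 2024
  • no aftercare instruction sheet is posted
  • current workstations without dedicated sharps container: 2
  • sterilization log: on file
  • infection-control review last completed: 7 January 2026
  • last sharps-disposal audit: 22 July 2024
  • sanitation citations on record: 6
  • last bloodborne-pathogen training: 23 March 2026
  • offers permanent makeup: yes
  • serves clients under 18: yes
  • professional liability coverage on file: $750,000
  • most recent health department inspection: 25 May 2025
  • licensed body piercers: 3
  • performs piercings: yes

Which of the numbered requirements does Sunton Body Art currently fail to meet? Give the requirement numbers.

1, 4, 5, 10

1. sanitation citations on record 6 > 3 → not met
2. professional liability coverage $750,000 ≥ $650,000 → met
3. autoclave spore test 348 days ago vs limit 365 → met
4. condition 'performs piercings' holds; bloodborne-pathogen training 44 days ago vs limit 30 → not met
5. condition 'serves clients under 18' holds; aftercare instruction sheet absent → not met
6. licensed body piercers 3 ≥ 2 → met
7. workstations without dedicated sharps container 2 ≤ 2 → met
8. sterilization log present → met
9. health department inspection 346 days ago vs limit 365 → met
10. first-aid certification 812 days ago vs limit 730 → not met
11. condition 'offers permanent makeup' holds; infection-control review 119 days ago vs limit 180 → met
12. sharps-disposal audit 653 days ago vs limit 730 → met
Not met: 1, 4, 5, 10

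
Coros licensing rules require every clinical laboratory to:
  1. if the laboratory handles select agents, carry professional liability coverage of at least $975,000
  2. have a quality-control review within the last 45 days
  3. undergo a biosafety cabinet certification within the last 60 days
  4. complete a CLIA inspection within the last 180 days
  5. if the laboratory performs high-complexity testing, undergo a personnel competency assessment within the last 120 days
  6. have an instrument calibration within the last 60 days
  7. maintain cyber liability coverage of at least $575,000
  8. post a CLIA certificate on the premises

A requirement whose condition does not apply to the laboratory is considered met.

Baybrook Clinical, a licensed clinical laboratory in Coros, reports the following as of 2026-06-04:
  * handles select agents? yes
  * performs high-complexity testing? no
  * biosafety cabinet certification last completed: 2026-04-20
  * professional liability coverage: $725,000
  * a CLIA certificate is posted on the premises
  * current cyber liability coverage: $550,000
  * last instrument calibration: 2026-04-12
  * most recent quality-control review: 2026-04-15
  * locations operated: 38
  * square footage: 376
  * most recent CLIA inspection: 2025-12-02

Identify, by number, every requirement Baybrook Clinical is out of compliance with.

1, 2, 4, 7

1. condition 'handles select agents' holds; professional liability coverage $725,000 < $975,000 → not met
2. quality-control review 50 days ago vs limit 45 → not met
3. biosafety cabinet certification 45 days ago vs limit 60 → met
4. CLIA inspection 184 days ago vs limit 180 → not met
5. condition 'performs high-complexity testing' does not hold → requirement n/a → met
6. instrument calibration 53 days ago vs limit 60 → met
7. cyber liability coverage $550,000 < $575,000 → not met
8. CLIA certificate present → met
Not met: 1, 2, 4, 7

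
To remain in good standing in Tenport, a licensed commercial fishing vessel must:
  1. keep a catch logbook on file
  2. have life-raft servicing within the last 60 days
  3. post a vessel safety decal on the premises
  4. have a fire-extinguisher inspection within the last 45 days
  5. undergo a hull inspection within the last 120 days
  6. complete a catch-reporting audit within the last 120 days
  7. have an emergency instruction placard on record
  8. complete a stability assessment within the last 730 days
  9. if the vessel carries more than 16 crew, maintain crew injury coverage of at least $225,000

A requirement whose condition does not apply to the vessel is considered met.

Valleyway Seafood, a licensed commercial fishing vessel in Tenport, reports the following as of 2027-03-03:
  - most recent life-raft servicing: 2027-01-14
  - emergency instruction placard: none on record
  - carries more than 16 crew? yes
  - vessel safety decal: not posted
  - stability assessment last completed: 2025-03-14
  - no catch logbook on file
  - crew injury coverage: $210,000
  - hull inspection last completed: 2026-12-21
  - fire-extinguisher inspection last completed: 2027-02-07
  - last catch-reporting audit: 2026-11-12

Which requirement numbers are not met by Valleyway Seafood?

1, 3, 7, 9

1. catch logbook absent → not met
2. life-raft servicing 48 days ago vs limit 60 → met
3. vessel safety decal absent → not met
4. fire-extinguisher inspection 24 days ago vs limit 45 → met
5. hull inspection 72 days ago vs limit 120 → met
6. catch-reporting audit 111 days ago vs limit 120 → met
7. emergency instruction placard absent → not met
8. stability assessment 719 days ago vs limit 730 → met
9. condition 'carries more than 16 crew' holds; crew injury coverage $210,000 < $225,000 → not met
Not met: 1, 3, 7, 9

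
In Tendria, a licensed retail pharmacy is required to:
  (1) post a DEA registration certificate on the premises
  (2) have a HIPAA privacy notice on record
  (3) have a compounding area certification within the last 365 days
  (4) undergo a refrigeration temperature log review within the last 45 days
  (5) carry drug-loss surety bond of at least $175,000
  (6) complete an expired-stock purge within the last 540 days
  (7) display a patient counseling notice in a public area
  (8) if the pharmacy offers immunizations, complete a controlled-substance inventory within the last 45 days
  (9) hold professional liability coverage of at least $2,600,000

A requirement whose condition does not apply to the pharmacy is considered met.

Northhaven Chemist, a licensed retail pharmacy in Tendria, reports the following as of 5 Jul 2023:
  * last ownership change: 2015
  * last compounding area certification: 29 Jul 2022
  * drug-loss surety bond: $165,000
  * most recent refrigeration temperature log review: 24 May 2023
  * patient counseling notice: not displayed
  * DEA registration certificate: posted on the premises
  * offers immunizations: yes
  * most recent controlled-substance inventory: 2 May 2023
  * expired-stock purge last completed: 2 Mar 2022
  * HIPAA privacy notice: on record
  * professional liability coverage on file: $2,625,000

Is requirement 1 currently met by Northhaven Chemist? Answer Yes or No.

Yes

1. DEA registration certificate present → met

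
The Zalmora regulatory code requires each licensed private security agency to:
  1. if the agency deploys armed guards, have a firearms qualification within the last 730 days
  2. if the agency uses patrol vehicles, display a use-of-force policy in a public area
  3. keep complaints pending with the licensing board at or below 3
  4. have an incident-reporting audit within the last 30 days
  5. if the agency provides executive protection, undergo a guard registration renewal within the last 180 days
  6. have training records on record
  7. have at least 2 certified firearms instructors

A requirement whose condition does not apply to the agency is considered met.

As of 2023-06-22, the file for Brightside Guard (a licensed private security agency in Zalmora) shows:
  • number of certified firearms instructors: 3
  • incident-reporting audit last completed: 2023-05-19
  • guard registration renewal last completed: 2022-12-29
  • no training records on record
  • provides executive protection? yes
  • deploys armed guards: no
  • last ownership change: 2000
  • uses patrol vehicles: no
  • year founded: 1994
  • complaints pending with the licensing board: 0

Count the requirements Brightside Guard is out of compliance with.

2

1. condition 'deploys armed guards' does not hold → requirement n/a → met
2. condition 'uses patrol vehicles' does not hold → requirement n/a → met
3. complaints pending with the licensing board 0 ≤ 3 → met
4. incident-reporting audit 34 days ago vs limit 30 → not met
5. condition 'provides executive protection' holds; guard registration renewal 175 days ago vs limit 180 → met
6. training records absent → not met
7. certified firearms instructors 3 ≥ 2 → met
Not met: 2 of 7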